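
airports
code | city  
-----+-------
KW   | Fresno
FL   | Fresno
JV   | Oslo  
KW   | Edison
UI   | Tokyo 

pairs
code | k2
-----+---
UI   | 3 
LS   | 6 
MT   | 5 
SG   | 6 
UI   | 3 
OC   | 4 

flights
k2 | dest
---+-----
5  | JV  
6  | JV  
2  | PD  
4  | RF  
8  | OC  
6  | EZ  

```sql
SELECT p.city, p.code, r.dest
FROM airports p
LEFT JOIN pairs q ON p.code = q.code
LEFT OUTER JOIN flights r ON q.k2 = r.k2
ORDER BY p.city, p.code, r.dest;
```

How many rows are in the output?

6

Joins associate left-to-right: airports LEFT JOIN pairs on code gives 6 intermediate row(s).
Then LEFT JOIN `flights r` on k2: each of those 6 rows is kept; rows whose q.k2 has no match in r get NULL for r's columns.
Result: 6 row(s).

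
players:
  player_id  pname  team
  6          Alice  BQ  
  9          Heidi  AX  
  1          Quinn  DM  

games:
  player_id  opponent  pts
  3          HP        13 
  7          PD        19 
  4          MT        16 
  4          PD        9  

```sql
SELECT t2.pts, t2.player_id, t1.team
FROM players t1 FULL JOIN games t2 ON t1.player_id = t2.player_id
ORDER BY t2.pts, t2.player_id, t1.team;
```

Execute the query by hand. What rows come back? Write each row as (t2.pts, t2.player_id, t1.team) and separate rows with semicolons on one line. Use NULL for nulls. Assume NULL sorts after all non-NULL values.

FULL OUTER JOIN keeps every row from both sides; unmatched rows get NULL for the other side's columns.
Matching on t1.player_id = t2.player_id.
Matched pairs: 0; unmatched t1 rows kept: 3; unmatched t2 rows kept: 4.

(9, 4, NULL); (13, 3, NULL); (16, 4, NULL); (19, 7, NULL); (NULL, NULL, AX); (NULL, NULL, BQ); (NULL, NULL, DM)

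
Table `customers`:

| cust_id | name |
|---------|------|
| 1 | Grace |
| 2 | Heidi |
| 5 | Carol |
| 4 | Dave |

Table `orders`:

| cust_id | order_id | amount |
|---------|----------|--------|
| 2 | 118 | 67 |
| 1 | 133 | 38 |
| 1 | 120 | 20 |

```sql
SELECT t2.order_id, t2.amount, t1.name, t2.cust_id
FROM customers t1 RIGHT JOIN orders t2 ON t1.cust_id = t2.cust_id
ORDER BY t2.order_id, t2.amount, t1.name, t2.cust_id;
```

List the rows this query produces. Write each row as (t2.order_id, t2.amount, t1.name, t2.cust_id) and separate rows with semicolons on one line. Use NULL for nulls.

(118, 67, Heidi, 2); (120, 20, Grace, 1); (133, 38, Grace, 1)

RIGHT JOIN keeps every row from `orders`; unmatched rows get NULL for `customers`'s columns.
Matching on t1.cust_id = t2.cust_id.
- cust_id=1: 2 matching t2 row(s), so 2 row(s) emitted.
- cust_id=2: 1 matching t2 row(s), so 1 row(s) emitted.
- cust_id=5: no matching t2 row.
- cust_id=4: no matching t2 row.
- every t2 row matched at least one t1 row.
After projecting and ordering:
t2.order_id | t2.amount | t1.name | t2.cust_id
118 | 67 | Heidi | 2
120 | 20 | Grace | 1
133 | 38 | Grace | 1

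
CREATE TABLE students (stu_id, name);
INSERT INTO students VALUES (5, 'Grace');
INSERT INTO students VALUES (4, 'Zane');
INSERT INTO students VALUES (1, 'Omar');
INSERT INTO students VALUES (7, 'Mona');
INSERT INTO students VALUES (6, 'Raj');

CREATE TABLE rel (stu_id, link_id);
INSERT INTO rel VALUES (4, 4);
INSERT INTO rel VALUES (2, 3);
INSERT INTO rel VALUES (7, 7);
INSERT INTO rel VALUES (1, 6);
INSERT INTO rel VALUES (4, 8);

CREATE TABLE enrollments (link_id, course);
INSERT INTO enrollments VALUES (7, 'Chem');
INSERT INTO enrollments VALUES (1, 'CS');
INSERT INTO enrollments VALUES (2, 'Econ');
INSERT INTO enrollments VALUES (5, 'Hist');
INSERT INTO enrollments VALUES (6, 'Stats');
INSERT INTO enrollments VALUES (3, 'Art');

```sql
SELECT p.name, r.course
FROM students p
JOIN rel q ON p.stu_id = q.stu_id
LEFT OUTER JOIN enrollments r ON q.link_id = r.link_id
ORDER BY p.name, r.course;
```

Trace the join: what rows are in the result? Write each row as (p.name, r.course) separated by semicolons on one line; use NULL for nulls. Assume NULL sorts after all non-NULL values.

(Mona, Chem); (Omar, Stats); (Zane, NULL); (Zane, NULL)

Joins associate left-to-right: students INNER JOIN rel on stu_id gives 4 intermediate row(s).
Then LEFT JOIN `enrollments r` on link_id: each of those 4 rows is kept; rows whose q.link_id has no match in r get NULL for r's columns.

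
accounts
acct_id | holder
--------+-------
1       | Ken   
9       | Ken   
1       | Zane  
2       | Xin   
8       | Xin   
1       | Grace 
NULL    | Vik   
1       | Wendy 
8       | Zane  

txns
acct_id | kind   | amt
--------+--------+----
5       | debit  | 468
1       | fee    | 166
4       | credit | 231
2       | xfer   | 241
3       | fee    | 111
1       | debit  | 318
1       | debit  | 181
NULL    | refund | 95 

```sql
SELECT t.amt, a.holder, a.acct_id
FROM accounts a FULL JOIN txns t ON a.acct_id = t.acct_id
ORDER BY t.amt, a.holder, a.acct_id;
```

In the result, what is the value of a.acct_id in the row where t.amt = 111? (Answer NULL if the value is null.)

NULL

FULL OUTER JOIN keeps every row from both sides; unmatched rows get NULL for the other side's columns.
Matching on a.acct_id = t.acct_id. A NULL in a compared column never satisfies the condition.
Matched pairs: 13; unmatched a rows kept: 4; unmatched t rows kept: 4.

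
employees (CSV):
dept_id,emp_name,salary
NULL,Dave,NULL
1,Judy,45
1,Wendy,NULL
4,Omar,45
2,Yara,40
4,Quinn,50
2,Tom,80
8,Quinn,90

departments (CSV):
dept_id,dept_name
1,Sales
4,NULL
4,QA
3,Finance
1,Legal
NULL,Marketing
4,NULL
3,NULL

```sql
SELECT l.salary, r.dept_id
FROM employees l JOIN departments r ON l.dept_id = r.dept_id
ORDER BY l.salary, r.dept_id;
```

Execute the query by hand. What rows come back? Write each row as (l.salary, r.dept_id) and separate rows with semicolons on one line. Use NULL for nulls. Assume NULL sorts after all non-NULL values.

(45, 1); (45, 1); (45, 4); (45, 4); (45, 4); (50, 4); (50, 4); (50, 4); (NULL, 1); (NULL, 1)

INNER JOIN keeps only pairs where the ON condition holds.
Matching on l.dept_id = r.dept_id. A NULL in a compared column never satisfies the condition.
Matched pairs: 10.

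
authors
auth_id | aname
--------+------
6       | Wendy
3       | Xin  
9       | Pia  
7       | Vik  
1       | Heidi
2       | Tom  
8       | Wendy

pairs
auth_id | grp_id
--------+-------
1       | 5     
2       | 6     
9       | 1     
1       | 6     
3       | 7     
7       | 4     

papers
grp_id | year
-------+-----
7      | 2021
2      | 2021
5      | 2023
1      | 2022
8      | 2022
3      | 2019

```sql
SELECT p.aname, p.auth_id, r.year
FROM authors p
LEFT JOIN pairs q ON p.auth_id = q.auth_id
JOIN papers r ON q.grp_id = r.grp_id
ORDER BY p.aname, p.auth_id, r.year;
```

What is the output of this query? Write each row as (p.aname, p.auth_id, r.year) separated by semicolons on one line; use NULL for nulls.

Joins associate left-to-right: authors LEFT JOIN pairs on auth_id gives 8 intermediate row(s).
Then INNER JOIN `papers r` on grp_id: keep only rows whose q.grp_id appears in r.

(Heidi, 1, 2023); (Pia, 9, 2022); (Xin, 3, 2021)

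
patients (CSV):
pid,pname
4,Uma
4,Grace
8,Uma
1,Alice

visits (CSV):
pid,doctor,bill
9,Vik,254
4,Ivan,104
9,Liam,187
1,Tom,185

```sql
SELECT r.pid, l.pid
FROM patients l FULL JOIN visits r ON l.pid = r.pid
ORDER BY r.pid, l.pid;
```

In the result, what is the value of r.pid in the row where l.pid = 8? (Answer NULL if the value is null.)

NULL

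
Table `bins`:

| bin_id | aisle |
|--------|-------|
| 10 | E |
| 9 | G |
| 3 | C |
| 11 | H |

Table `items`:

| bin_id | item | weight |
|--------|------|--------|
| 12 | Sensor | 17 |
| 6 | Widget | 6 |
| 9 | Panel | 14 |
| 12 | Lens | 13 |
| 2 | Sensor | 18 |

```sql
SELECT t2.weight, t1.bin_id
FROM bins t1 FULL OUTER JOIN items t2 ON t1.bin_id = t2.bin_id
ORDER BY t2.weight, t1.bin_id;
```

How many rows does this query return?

8

FULL OUTER JOIN keeps every row from both sides; unmatched rows get NULL for the other side's columns.
Matching on t1.bin_id = t2.bin_id.
- bin_id=10: no t2 row matches, row kept with t2 columns NULL.
- bin_id=9: 1 matching t2 row(s), so 1 row(s) emitted.
- bin_id=3: no t2 row matches, row kept with t2 columns NULL.
- bin_id=11: no t2 row matches, row kept with t2 columns NULL.
- plus 4 unmatched t2 row(s), each kept with NULL t1 columns.
Total: 1 matched + 7 padded = 8 rows.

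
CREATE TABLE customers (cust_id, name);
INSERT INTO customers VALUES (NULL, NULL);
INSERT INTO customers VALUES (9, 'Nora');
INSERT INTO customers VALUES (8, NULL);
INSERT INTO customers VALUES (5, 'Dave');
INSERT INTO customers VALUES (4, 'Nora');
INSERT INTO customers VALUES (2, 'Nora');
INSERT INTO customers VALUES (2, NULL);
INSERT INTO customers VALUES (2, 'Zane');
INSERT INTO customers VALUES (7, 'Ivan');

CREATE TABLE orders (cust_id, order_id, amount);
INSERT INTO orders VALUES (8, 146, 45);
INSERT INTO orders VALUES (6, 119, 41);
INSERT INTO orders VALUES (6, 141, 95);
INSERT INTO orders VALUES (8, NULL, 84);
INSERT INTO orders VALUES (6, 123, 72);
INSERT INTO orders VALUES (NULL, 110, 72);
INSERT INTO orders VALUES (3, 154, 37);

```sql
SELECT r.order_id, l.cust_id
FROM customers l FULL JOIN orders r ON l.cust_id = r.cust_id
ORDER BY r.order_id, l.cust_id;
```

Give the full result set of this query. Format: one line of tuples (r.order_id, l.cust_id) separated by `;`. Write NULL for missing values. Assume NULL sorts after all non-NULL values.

FULL OUTER JOIN keeps every row from both sides; unmatched rows get NULL for the other side's columns.
Matching on l.cust_id = r.cust_id. A NULL in a compared column never satisfies the condition.
Matched pairs: 2; unmatched l rows kept: 8; unmatched r rows kept: 5.

(110, NULL); (119, NULL); (123, NULL); (141, NULL); (146, 8); (154, NULL); (NULL, 2); (NULL, 2); (NULL, 2); (NULL, 4); (NULL, 5); (NULL, 7); (NULL, 8); (NULL, 9); (NULL, NULL)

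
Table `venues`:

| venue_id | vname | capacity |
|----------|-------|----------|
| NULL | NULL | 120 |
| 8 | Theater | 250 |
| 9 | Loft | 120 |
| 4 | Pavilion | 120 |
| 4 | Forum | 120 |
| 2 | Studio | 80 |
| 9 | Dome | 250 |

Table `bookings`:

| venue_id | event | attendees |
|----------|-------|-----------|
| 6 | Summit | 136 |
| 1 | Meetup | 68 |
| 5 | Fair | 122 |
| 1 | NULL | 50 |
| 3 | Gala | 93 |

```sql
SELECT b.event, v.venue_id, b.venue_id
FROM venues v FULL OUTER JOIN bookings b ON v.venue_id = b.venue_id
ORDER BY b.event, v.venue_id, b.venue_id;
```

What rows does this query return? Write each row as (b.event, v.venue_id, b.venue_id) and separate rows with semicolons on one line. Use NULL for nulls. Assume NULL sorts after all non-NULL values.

(Fair, NULL, 5); (Gala, NULL, 3); (Meetup, NULL, 1); (Summit, NULL, 6); (NULL, 2, NULL); (NULL, 4, NULL); (NULL, 4, NULL); (NULL, 8, NULL); (NULL, 9, NULL); (NULL, 9, NULL); (NULL, NULL, 1); (NULL, NULL, NULL)

FULL OUTER JOIN keeps every row from both sides; unmatched rows get NULL for the other side's columns.
Matching on v.venue_id = b.venue_id. A NULL in a compared column never satisfies the condition.
- v[0] venue_id=NULL → no match; kept with NULLs on the b side.
- v[1] venue_id=8 → no match; kept with NULLs on the b side.
- v[2] venue_id=9 → no match; kept with NULLs on the b side.
- v[3] venue_id=4 → no match; kept with NULLs on the b side.
- v[4] venue_id=4 → no match; kept with NULLs on the b side.
- v[5] venue_id=2 → no match; kept with NULLs on the b side.
- v[6] venue_id=9 → no match; kept with NULLs on the b side.
- plus 5 unmatched b row(s), each kept with NULL v columns.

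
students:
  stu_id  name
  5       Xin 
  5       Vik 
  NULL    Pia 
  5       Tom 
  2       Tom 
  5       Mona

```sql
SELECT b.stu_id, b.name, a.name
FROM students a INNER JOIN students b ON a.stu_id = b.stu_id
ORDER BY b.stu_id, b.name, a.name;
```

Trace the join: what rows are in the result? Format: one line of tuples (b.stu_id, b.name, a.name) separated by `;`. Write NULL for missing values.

(2, Tom, Tom); (5, Mona, Mona); (5, Mona, Tom); (5, Mona, Vik); (5, Mona, Xin); (5, Tom, Mona); (5, Tom, Tom); (5, Tom, Vik); (5, Tom, Xin); (5, Vik, Mona); (5, Vik, Tom); (5, Vik, Vik); (5, Vik, Xin); (5, Xin, Mona); (5, Xin, Tom); (5, Xin, Vik); (5, Xin, Xin)

INNER JOIN keeps only pairs where the ON condition holds.
Matching on a.stu_id = b.stu_id. A NULL in a compared column never satisfies the condition.
- stu_id=5: 4 matching b row(s), so 4 row(s) emitted.
- stu_id=5: 4 matching b row(s), so 4 row(s) emitted.
- stu_id=NULL: no matching b row, dropped.
- stu_id=5: 4 matching b row(s), so 4 row(s) emitted.
- stu_id=2: 1 matching b row(s), so 1 row(s) emitted.
- stu_id=5: 4 matching b row(s), so 4 row(s) emitted.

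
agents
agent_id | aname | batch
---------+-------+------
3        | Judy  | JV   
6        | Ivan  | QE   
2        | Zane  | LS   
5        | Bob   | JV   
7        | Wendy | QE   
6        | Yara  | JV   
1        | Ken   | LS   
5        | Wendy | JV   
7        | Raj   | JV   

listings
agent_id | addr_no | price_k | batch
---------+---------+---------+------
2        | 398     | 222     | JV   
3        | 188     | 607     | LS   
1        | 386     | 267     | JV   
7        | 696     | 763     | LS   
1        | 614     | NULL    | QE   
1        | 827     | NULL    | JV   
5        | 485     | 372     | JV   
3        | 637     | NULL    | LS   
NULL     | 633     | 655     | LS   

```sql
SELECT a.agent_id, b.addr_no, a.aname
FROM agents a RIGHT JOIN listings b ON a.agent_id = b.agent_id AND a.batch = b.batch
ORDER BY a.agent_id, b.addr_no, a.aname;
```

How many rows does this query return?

10

RIGHT JOIN keeps every row from `listings`; unmatched rows get NULL for `agents`'s columns.
Matching on a.agent_id = b.agent_id AND a.batch = b.batch. A NULL in a compared column never satisfies the condition.
- agent_id=3, batch=JV: no matching b row.
- agent_id=6, batch=QE: no matching b row.
- agent_id=2, batch=LS: no matching b row.
- agent_id=5, batch=JV: 1 matching b row(s), so 1 row(s) emitted.
- agent_id=7, batch=QE: no matching b row.
- agent_id=6, batch=JV: no matching b row.
- agent_id=1, batch=LS: no matching b row.
- agent_id=5, batch=JV: 1 matching b row(s), so 1 row(s) emitted.
- agent_id=7, batch=JV: no matching b row.
- plus 8 unmatched b row(s), each kept with NULL a columns.
Total: 2 matched + 8 padded = 10 rows.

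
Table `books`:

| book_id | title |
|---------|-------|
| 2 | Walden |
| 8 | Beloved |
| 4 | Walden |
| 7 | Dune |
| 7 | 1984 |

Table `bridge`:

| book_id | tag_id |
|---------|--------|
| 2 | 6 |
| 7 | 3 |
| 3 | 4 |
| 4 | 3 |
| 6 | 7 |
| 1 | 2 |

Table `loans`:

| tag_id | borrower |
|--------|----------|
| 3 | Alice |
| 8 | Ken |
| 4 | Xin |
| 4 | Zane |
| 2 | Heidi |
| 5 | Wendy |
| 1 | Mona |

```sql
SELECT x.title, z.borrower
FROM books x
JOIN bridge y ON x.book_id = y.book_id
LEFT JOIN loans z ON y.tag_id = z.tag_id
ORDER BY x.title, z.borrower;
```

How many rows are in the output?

Step 1 — x INNER JOIN y on book_id → 4 row(s).
Then LEFT JOIN `loans z` on tag_id: each of those 4 rows is kept; rows whose y.tag_id has no match in z get NULL for z's columns.
Result: 4 row(s).

4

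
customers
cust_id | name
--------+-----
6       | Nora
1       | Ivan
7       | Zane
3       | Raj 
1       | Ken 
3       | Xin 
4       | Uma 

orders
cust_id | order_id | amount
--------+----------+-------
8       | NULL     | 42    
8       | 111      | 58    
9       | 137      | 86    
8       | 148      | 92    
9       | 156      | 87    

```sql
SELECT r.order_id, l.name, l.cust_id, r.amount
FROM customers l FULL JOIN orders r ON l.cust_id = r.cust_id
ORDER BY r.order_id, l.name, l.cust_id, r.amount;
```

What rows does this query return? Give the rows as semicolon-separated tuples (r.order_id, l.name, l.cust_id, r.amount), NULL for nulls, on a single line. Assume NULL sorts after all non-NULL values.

FULL OUTER JOIN keeps every row from both sides; unmatched rows get NULL for the other side's columns.
Matching on l.cust_id = r.cust_id.
- l[0] cust_id=6 → no match; kept with NULLs on the r side.
- l[1] cust_id=1 → no match; kept with NULLs on the r side.
- l[2] cust_id=7 → no match; kept with NULLs on the r side.
- l[3] cust_id=3 → no match; kept with NULLs on the r side.
- l[4] cust_id=1 → no match; kept with NULLs on the r side.
- l[5] cust_id=3 → no match; kept with NULLs on the r side.
- l[6] cust_id=4 → no match; kept with NULLs on the r side.
- 5 row(s) from r found no l partner → padded with NULL.

(111, NULL, NULL, 58); (137, NULL, NULL, 86); (148, NULL, NULL, 92); (156, NULL, NULL, 87); (NULL, Ivan, 1, NULL); (NULL, Ken, 1, NULL); (NULL, Nora, 6, NULL); (NULL, Raj, 3, NULL); (NULL, Uma, 4, NULL); (NULL, Xin, 3, NULL); (NULL, Zane, 7, NULL); (NULL, NULL, NULL, 42)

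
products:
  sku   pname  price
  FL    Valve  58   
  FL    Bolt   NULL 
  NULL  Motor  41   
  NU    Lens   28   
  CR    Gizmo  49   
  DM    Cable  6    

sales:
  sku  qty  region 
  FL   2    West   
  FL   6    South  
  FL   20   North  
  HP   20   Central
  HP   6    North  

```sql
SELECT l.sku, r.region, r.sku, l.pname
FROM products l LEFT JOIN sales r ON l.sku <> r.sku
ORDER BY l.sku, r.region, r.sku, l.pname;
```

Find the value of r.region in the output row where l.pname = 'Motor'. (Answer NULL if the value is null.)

NULL

LEFT JOIN keeps every row from `products`; unmatched rows get NULL for `sales`'s columns.
Matching on l.sku <> r.sku. A NULL in a compared column never satisfies the condition.
Matched pairs: 19; unmatched l rows kept: 1.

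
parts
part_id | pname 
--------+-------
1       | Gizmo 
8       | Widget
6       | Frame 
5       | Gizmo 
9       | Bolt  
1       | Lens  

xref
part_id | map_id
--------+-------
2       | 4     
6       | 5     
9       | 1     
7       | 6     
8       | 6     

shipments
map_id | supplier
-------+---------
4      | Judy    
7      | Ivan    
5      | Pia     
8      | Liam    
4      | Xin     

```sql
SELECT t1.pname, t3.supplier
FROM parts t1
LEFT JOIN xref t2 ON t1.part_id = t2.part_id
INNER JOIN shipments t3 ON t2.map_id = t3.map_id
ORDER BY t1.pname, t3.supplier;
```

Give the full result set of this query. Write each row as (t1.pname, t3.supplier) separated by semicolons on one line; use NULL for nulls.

Step 1 — t1 LEFT JOIN t2 on part_id → 6 row(s).
Then INNER JOIN `shipments t3` on map_id: keep only rows whose t2.map_id appears in t3.

(Frame, Pia)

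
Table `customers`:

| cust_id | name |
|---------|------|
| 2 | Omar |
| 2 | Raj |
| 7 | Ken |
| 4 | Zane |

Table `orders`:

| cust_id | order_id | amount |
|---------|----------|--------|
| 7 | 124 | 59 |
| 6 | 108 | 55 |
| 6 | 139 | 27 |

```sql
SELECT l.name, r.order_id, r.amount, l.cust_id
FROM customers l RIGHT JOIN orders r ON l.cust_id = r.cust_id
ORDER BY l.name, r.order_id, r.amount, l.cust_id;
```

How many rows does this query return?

RIGHT JOIN keeps every row from `orders`; unmatched rows get NULL for `customers`'s columns.
Matching on l.cust_id = r.cust_id.
Matched pairs: 1; unmatched r rows kept: 2.
Total: 1 matched + 2 padded = 3 rows.

3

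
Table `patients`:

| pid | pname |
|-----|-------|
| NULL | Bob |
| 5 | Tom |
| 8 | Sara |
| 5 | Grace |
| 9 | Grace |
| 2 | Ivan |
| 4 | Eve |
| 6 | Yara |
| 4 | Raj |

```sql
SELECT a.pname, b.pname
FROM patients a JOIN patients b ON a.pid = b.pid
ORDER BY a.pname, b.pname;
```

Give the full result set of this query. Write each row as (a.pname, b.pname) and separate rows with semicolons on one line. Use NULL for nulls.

INNER JOIN keeps only pairs where the ON condition holds.
Matching on a.pid = b.pid. A NULL in a compared column never satisfies the condition.
- a[0] pid=NULL → no match; dropped.
- a[1] pid=5 → 2 match(es) in b → 2 row(s).
- a[2] pid=8 → 1 match(es) in b → 1 row(s).
- a[3] pid=5 → 2 match(es) in b → 2 row(s).
- a[4] pid=9 → 1 match(es) in b → 1 row(s).
- a[5] pid=2 → 1 match(es) in b → 1 row(s).
- a[6] pid=4 → 2 match(es) in b → 2 row(s).
- a[7] pid=6 → 1 match(es) in b → 1 row(s).
- a[8] pid=4 → 2 match(es) in b → 2 row(s).

(Eve, Eve); (Eve, Raj); (Grace, Grace); (Grace, Grace); (Grace, Tom); (Ivan, Ivan); (Raj, Eve); (Raj, Raj); (Sara, Sara); (Tom, Grace); (Tom, Tom); (Yara, Yara)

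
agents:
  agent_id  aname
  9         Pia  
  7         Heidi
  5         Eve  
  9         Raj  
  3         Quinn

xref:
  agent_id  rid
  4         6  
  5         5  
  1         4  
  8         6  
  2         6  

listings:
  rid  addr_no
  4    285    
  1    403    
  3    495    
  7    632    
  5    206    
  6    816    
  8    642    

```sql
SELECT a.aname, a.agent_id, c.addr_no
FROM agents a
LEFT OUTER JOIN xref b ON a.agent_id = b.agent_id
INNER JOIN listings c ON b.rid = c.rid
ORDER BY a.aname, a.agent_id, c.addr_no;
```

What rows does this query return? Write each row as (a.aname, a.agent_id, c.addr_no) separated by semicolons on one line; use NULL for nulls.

(Eve, 5, 206)

Joins associate left-to-right: agents LEFT JOIN xref on agent_id gives 5 intermediate row(s).
Then INNER JOIN `listings c` on rid: keep only rows whose b.rid appears in c.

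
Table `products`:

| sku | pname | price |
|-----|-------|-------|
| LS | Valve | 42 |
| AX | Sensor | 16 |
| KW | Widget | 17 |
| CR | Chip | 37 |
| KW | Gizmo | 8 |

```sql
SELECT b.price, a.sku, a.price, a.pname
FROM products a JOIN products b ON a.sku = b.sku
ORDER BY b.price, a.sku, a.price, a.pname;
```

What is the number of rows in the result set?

INNER JOIN keeps only pairs where the ON condition holds.
Matching on a.sku = b.sku.
- a row (sku=LS): matches 1 b row(s) → 1 output row(s).
- a row (sku=AX): matches 1 b row(s) → 1 output row(s).
- a row (sku=KW): matches 2 b row(s) → 2 output row(s).
- a row (sku=CR): matches 1 b row(s) → 1 output row(s).
- a row (sku=KW): matches 2 b row(s) → 2 output row(s).
Total: 7 rows.

7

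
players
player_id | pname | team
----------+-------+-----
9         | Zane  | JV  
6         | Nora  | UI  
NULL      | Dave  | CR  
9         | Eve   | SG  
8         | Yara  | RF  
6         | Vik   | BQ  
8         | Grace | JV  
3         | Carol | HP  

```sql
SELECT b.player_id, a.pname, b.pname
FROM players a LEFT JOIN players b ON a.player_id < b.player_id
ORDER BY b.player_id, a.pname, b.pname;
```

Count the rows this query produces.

21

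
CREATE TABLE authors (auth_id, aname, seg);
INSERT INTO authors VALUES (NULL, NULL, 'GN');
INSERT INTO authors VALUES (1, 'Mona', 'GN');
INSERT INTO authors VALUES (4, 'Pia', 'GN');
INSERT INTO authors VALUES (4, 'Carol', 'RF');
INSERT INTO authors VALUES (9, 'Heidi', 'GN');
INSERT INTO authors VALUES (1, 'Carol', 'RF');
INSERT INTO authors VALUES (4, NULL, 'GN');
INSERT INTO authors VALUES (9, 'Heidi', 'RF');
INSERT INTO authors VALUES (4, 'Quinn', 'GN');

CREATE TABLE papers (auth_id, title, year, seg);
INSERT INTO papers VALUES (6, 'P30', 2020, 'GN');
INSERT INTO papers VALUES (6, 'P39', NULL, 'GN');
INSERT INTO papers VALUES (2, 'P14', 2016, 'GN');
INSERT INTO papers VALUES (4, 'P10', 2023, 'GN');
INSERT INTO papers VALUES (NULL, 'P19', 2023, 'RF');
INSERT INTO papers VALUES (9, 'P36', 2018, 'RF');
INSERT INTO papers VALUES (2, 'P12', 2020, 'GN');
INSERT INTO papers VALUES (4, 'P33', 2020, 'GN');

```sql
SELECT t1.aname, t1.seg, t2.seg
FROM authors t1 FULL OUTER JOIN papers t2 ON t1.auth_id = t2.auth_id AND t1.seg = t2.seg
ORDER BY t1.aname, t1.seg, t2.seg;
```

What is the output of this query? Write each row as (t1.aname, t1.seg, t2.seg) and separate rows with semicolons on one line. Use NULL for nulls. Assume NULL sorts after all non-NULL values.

FULL OUTER JOIN keeps every row from both sides; unmatched rows get NULL for the other side's columns.
Matching on t1.auth_id = t2.auth_id AND t1.seg = t2.seg. A NULL in a compared column never satisfies the condition.
- t1 (auth_id=NULL, seg=GN) has no partner → padded with NULL.
- t1 (auth_id=1, seg=GN) has no partner → padded with NULL.
- t1 (auth_id=4, seg=GN) pairs with 2 row(s) of t2.
- t1 (auth_id=4, seg=RF) has no partner → padded with NULL.
- t1 (auth_id=9, seg=GN) has no partner → padded with NULL.
- t1 (auth_id=1, seg=RF) has no partner → padded with NULL.
- t1 (auth_id=4, seg=GN) pairs with 2 row(s) of t2.
- t1 (auth_id=9, seg=RF) pairs with 1 row(s) of t2.
- t1 (auth_id=4, seg=GN) pairs with 2 row(s) of t2.
- plus 5 unmatched t2 row(s), each kept with NULL t1 columns.

(Carol, RF, NULL); (Carol, RF, NULL); (Heidi, GN, NULL); (Heidi, RF, RF); (Mona, GN, NULL); (Pia, GN, GN); (Pia, GN, GN); (Quinn, GN, GN); (Quinn, GN, GN); (NULL, GN, GN); (NULL, GN, GN); (NULL, GN, NULL); (NULL, NULL, GN); (NULL, NULL, GN); (NULL, NULL, GN); (NULL, NULL, GN); (NULL, NULL, RF)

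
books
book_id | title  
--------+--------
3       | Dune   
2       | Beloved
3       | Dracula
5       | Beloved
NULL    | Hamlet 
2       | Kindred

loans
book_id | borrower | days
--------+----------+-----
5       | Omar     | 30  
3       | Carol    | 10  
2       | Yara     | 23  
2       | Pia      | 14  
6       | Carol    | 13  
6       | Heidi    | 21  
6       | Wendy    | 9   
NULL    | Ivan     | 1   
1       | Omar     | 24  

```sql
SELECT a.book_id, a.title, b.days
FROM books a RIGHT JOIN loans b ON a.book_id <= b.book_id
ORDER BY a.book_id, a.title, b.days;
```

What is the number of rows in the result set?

RIGHT JOIN keeps every row from `loans`; unmatched rows get NULL for `books`'s columns.
Matching on a.book_id <= b.book_id. A NULL in a compared column never satisfies the condition.
Matched pairs: 28; unmatched b rows kept: 2.
Total: 28 matched + 2 padded = 30 rows.

30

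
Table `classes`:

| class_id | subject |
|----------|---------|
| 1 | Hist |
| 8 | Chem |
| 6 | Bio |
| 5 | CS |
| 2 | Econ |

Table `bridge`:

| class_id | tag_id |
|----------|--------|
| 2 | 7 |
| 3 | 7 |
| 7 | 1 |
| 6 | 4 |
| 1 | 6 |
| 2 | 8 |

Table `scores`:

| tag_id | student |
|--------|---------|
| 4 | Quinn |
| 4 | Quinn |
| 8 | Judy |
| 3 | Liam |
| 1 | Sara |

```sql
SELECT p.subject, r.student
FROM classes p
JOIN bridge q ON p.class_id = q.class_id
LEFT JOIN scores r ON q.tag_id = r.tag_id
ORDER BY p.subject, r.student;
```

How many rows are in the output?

5

Step 1 — p INNER JOIN q on class_id → 4 row(s).
Then LEFT JOIN `scores r` on tag_id: each of those 4 rows is kept; rows whose q.tag_id has no match in r get NULL for r's columns.
Result: 5 row(s).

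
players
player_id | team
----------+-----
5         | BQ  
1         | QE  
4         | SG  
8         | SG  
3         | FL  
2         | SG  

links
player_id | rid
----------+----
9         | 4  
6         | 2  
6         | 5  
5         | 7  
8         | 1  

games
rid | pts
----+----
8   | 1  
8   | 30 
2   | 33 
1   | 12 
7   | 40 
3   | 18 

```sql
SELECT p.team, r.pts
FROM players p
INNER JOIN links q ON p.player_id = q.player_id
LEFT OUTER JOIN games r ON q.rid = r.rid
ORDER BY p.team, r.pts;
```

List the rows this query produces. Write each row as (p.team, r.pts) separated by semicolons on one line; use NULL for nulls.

Evaluate left to right. First `players p INNER JOIN links q` on player_id: 2 row(s).
Then LEFT JOIN `games r` on rid: each of those 2 rows is kept; rows whose q.rid has no match in r get NULL for r's columns.

(BQ, 40); (SG, 12)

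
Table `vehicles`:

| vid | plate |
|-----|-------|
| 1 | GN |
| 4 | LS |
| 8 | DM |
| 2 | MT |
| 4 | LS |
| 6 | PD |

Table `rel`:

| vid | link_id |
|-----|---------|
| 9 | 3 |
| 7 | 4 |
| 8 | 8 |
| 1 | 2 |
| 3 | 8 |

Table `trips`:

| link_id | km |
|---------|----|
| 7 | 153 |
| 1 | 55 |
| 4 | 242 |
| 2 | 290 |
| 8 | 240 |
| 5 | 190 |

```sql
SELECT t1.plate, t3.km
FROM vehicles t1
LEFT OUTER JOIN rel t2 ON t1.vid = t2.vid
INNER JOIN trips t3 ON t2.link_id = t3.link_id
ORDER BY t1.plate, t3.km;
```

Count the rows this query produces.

2

Step 1 — t1 LEFT JOIN t2 on vid → 6 row(s).
Then INNER JOIN `trips t3` on link_id: keep only rows whose t2.link_id appears in t3.
Result: 2 row(s).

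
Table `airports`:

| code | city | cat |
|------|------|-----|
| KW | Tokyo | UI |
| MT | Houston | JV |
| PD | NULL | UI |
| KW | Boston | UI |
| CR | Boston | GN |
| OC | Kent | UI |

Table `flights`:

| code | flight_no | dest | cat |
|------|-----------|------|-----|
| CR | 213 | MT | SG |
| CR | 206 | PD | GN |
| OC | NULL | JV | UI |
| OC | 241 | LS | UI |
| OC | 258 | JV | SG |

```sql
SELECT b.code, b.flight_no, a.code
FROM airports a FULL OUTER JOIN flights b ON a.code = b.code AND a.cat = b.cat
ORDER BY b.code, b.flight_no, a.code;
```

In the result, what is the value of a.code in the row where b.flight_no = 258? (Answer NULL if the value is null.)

NULL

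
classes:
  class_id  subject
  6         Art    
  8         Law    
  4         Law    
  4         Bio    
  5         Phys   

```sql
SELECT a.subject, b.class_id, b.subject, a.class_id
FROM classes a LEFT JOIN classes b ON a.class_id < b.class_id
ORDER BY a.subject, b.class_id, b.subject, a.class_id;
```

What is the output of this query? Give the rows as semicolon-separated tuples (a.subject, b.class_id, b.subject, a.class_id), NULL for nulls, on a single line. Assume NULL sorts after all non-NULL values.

(Art, 8, Law, 6); (Bio, 5, Phys, 4); (Bio, 6, Art, 4); (Bio, 8, Law, 4); (Law, 5, Phys, 4); (Law, 6, Art, 4); (Law, 8, Law, 4); (Law, NULL, NULL, 8); (Phys, 6, Art, 5); (Phys, 8, Law, 5)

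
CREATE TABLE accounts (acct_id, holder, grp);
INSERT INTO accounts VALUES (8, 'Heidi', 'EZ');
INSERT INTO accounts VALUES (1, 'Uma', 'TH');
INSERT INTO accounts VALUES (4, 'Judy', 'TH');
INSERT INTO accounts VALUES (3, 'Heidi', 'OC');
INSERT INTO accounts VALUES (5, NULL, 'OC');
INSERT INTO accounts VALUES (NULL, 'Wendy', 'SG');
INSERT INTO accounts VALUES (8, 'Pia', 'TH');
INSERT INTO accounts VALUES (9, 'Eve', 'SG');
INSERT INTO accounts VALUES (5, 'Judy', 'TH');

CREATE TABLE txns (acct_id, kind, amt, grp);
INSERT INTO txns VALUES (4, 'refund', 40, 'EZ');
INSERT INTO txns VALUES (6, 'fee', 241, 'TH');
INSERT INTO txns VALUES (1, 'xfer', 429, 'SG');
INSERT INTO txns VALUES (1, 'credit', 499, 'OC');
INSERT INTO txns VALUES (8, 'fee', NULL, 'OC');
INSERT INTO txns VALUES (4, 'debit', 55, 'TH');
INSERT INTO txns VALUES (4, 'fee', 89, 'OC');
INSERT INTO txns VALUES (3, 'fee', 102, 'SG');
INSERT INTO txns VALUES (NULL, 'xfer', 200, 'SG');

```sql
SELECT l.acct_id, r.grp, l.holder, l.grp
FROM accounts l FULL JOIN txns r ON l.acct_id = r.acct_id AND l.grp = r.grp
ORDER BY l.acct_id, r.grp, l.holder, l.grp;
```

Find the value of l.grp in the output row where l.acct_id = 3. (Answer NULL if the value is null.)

OC

FULL OUTER JOIN keeps every row from both sides; unmatched rows get NULL for the other side's columns.
Matching on l.acct_id = r.acct_id AND l.grp = r.grp. A NULL in a compared column never satisfies the condition.
- acct_id=8, grp=EZ: no r row matches, row kept with r columns NULL.
- acct_id=1, grp=TH: no r row matches, row kept with r columns NULL.
- acct_id=4, grp=TH: 1 matching r row(s), so 1 row(s) emitted.
- acct_id=3, grp=OC: no r row matches, row kept with r columns NULL.
- acct_id=5, grp=OC: no r row matches, row kept with r columns NULL.
- acct_id=NULL, grp=SG: no r row matches, row kept with r columns NULL.
- acct_id=8, grp=TH: no r row matches, row kept with r columns NULL.
- acct_id=9, grp=SG: no r row matches, row kept with r columns NULL.
- acct_id=5, grp=TH: no r row matches, row kept with r columns NULL.
- 8 row(s) from r found no l partner → padded with NULL.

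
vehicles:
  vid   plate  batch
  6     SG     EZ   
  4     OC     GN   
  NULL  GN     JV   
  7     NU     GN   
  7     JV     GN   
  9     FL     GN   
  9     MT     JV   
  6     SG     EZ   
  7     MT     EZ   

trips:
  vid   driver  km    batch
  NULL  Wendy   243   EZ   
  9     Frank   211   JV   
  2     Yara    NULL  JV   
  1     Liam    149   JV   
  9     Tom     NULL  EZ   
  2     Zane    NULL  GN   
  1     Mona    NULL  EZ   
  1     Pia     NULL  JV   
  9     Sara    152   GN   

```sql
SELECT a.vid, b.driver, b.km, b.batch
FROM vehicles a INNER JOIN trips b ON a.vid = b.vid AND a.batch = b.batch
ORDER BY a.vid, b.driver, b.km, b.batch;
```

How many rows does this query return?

2

INNER JOIN keeps only pairs where the ON condition holds.
Matching on a.vid = b.vid AND a.batch = b.batch. A NULL in a compared column never satisfies the condition.
- a row (vid=6, batch=EZ): no match → dropped.
- a row (vid=4, batch=GN): no match → dropped.
- a row (vid=NULL, batch=JV): no match → dropped.
- a row (vid=7, batch=GN): no match → dropped.
- a row (vid=7, batch=GN): no match → dropped.
- a row (vid=9, batch=GN): matches 1 b row(s) → 1 output row(s).
- a row (vid=9, batch=JV): matches 1 b row(s) → 1 output row(s).
- a row (vid=6, batch=EZ): no match → dropped.
- a row (vid=7, batch=EZ): no match → dropped.
Total: 2 rows.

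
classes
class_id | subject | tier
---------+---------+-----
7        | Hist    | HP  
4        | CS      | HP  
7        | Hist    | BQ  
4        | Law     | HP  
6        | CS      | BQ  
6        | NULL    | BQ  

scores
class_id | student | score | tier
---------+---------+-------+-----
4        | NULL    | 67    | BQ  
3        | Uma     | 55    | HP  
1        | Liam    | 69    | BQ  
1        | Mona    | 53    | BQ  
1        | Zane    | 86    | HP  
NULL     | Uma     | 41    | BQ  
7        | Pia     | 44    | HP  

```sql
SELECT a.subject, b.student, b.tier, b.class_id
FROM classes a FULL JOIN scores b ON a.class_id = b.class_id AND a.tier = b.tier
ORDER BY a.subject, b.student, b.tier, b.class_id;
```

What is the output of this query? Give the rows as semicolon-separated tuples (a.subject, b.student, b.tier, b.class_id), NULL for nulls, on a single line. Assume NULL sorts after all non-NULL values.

(CS, NULL, NULL, NULL); (CS, NULL, NULL, NULL); (Hist, Pia, HP, 7); (Hist, NULL, NULL, NULL); (Law, NULL, NULL, NULL); (NULL, Liam, BQ, 1); (NULL, Mona, BQ, 1); (NULL, Uma, BQ, NULL); (NULL, Uma, HP, 3); (NULL, Zane, HP, 1); (NULL, NULL, BQ, 4); (NULL, NULL, NULL, NULL)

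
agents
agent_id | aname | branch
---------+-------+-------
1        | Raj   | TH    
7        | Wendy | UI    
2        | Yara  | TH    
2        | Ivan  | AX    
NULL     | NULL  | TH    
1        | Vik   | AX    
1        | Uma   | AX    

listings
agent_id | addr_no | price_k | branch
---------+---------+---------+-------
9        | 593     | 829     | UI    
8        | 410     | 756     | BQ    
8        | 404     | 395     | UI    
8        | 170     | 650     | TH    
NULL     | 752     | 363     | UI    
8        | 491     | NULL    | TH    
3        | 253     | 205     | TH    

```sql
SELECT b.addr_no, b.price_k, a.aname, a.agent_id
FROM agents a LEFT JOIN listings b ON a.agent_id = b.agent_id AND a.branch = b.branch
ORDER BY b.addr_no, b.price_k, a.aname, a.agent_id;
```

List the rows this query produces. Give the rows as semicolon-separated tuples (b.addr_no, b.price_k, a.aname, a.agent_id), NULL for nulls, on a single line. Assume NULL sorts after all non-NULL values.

(NULL, NULL, Ivan, 2); (NULL, NULL, Raj, 1); (NULL, NULL, Uma, 1); (NULL, NULL, Vik, 1); (NULL, NULL, Wendy, 7); (NULL, NULL, Yara, 2); (NULL, NULL, NULL, NULL)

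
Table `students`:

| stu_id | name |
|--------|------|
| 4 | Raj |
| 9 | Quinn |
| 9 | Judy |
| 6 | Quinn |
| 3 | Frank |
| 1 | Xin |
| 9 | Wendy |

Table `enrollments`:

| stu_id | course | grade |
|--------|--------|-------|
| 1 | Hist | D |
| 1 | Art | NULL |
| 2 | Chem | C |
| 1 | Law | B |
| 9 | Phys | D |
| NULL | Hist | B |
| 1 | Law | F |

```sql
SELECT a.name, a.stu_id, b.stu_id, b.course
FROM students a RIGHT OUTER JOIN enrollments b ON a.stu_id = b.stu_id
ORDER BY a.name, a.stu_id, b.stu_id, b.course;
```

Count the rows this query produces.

9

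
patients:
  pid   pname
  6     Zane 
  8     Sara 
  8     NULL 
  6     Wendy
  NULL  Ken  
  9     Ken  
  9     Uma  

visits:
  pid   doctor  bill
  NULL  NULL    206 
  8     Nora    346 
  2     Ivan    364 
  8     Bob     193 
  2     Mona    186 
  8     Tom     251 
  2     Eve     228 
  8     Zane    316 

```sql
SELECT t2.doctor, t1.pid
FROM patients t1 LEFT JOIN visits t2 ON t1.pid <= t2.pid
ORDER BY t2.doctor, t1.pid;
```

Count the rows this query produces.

19

LEFT JOIN keeps every row from `patients`; unmatched rows get NULL for `visits`'s columns.
Matching on t1.pid <= t2.pid. A NULL in a compared column never satisfies the condition.
- pid=6: 4 matching t2 row(s), so 4 row(s) emitted.
- pid=8: 4 matching t2 row(s), so 4 row(s) emitted.
- pid=8: 4 matching t2 row(s), so 4 row(s) emitted.
- pid=6: 4 matching t2 row(s), so 4 row(s) emitted.
- pid=NULL: no t2 row matches, row kept with t2 columns NULL.
- pid=9: no t2 row matches, row kept with t2 columns NULL.
- pid=9: no t2 row matches, row kept with t2 columns NULL.
Total: 16 matched + 3 padded = 19 rows.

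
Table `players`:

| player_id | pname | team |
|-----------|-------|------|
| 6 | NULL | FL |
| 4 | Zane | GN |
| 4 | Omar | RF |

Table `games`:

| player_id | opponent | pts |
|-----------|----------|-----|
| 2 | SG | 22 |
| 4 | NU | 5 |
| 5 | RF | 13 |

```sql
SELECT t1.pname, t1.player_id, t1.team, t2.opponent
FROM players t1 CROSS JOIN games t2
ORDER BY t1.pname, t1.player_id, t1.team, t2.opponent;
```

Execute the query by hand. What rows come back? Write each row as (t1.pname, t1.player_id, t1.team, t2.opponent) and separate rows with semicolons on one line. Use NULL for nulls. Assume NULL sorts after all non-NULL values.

CROSS JOIN pairs every row of `players` with every row of `games`: 3 × 3 = 9 rows.
After projecting and ordering:
t1.pname | t1.player_id | t1.team | t2.opponent
Omar | 4 | RF | NU
Omar | 4 | RF | RF
Omar | 4 | RF | SG
Zane | 4 | GN | NU
Zane | 4 | GN | RF
Zane | 4 | GN | SG
NULL | 6 | FL | NU
NULL | 6 | FL | RF
NULL | 6 | FL | SG

(Omar, 4, RF, NU); (Omar, 4, RF, RF); (Omar, 4, RF, SG); (Zane, 4, GN, NU); (Zane, 4, GN, RF); (Zane, 4, GN, SG); (NULL, 6, FL, NU); (NULL, 6, FL, RF); (NULL, 6, FL, SG)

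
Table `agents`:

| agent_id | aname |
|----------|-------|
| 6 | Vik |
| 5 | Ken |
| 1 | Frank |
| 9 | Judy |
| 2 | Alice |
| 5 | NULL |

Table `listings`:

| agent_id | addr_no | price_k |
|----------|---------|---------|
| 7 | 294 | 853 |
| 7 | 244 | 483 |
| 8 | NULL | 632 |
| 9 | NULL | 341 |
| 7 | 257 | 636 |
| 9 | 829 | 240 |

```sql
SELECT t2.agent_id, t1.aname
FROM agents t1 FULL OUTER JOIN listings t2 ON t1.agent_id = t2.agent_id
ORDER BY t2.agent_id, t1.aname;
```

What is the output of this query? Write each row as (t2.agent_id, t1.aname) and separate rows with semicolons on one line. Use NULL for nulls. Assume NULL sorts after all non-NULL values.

FULL OUTER JOIN keeps every row from both sides; unmatched rows get NULL for the other side's columns.
Matching on t1.agent_id = t2.agent_id.
- t1[0] agent_id=6 → no match; kept with NULLs on the t2 side.
- t1[1] agent_id=5 → no match; kept with NULLs on the t2 side.
- t1[2] agent_id=1 → no match; kept with NULLs on the t2 side.
- t1[3] agent_id=9 → 2 match(es) in t2 → 2 row(s).
- t1[4] agent_id=2 → no match; kept with NULLs on the t2 side.
- t1[5] agent_id=5 → no match; kept with NULLs on the t2 side.
- 4 row(s) from t2 found no t1 partner → padded with NULL.

(7, NULL); (7, NULL); (7, NULL); (8, NULL); (9, Judy); (9, Judy); (NULL, Alice); (NULL, Frank); (NULL, Ken); (NULL, Vik); (NULL, NULL)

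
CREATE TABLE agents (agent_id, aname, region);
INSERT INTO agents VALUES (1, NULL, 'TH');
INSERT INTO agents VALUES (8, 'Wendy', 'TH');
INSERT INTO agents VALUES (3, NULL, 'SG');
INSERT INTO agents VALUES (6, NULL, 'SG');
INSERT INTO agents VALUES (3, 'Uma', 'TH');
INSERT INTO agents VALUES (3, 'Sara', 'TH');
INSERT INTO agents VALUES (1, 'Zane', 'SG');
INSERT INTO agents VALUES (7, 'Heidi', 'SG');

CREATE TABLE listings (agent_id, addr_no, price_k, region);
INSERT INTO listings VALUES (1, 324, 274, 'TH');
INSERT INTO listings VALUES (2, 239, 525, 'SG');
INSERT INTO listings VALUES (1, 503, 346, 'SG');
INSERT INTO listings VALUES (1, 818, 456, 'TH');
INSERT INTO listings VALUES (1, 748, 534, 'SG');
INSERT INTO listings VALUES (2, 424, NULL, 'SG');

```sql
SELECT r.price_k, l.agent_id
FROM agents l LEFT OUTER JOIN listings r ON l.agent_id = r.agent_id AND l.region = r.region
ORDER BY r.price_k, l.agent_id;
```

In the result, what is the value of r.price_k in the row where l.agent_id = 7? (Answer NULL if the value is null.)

NULL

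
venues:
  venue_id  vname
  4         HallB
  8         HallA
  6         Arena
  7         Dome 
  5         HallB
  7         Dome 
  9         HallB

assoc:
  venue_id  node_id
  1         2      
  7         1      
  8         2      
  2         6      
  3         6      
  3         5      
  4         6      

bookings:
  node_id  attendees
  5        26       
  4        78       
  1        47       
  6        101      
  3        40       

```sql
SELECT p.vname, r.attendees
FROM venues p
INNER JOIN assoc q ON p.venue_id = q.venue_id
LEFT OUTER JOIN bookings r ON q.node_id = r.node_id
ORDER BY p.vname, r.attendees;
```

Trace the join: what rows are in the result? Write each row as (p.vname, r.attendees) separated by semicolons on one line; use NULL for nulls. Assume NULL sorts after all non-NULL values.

(Dome, 47); (Dome, 47); (HallA, NULL); (HallB, 101)

Evaluate left to right. First `venues p INNER JOIN assoc q` on venue_id: 4 row(s).
Then LEFT JOIN `bookings r` on node_id: each of those 4 rows is kept; rows whose q.node_id has no match in r get NULL for r's columns.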